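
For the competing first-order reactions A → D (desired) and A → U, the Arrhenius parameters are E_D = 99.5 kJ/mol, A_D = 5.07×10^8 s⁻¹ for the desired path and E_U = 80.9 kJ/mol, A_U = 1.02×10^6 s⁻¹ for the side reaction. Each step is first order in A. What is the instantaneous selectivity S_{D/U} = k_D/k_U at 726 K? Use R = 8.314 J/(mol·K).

22.8

Since both paths have the same order in A, the concentration cancels and S_{D/U} = k_D/k_U = (A_D/A_U)·exp[(E_U−E_D)/(RT)].
(E_U−E_D)/(RT) = (80.9−99.5)×10³/(8.314×726) = -18600/6036 = -3.082.
k_D/k_U = (5.07×10^8/1.02×10^6)·exp(-3.082) = 497.1 × 0.04589 = 22.8.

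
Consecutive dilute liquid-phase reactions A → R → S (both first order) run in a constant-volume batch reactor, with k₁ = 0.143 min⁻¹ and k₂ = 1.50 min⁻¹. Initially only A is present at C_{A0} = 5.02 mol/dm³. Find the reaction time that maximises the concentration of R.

Setting dC_R/dt = 0 gives t_opt = ln(k₂/k₁)/(k₂−k₁).
= ln(1.50/0.143)/(1.50−0.143) = ln(10.49)/1.357 = 2.350/1.357 = 1.73 min.

1.73 min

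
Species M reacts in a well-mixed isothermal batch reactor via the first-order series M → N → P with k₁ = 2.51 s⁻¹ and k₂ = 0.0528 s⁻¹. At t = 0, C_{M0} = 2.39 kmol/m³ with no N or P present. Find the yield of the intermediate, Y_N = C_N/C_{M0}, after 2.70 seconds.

0.885

Solving the coupled first-order balances gives C_N(t) = [k₁/(k₂−k₁)]·C_{M0}·(e^(−k₁t) − e^(−k₂t)).
e^(−k₁t) = e^(−2.51×2.70) = e^(−6.777) = 0.001140; e^(−k₂t) = e^(−0.1426) = 0.8671.
C_N = 2.51×2.39/(0.0528−2.51) × (0.001140−0.8671) = (-2.441)×(-0.8660) = 2.114 kmol/m³.
Y_N = C_N/C_{M0} = 2.114/2.39 = 0.885.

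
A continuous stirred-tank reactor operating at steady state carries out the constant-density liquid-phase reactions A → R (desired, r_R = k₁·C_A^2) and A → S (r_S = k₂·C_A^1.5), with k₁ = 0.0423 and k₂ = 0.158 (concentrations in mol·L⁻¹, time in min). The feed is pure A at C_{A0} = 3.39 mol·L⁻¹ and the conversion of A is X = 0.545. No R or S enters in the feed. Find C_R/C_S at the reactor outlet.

Exit C_A = C_{A0}(1−X) = 3.39×0.455 = 1.542 mol·L⁻¹.
Rates in a CSTR are evaluated at the outlet concentration: r_R = 0.0423×1.542^2 = 0.1006, r_S = 0.158×1.542^1.5 = 0.3027.
Overall selectivity = C_R/C_S = r_Rτ/(r_Sτ) = r_R/r_S = 0.332.

0.332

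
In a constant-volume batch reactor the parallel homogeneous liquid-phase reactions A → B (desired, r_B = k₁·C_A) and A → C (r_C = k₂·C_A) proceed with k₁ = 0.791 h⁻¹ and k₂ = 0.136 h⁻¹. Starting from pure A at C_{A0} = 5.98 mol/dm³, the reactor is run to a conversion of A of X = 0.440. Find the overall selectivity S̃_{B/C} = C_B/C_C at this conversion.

5.82

C_A = C_{A0}(1−X) = 3.349 mol/dm³.
Both paths are first order in A, so the instantaneous fraction to B is constant: dC_B/d(−C_A) = k₁/(k₁+k₂) = 0.8533.
C_B = 0.8533·(C_{A0}−C_A) = 0.8533×2.631 = 2.25 mol/dm³.
C_C = (C_{A0}−C_A)−C_B = 0.3860 mol/dm³; S̃_{B/C} = 2.245/0.3860 = 5.82.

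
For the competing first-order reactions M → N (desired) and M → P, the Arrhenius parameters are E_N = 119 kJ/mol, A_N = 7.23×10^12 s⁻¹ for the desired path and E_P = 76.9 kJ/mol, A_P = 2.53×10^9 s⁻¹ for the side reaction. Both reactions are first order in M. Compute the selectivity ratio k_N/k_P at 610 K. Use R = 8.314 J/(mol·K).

Since both paths have the same order in M, the concentration cancels and S_{N/P} = k_N/k_P = (A_N/A_P)·exp[(E_P−E_N)/(RT)].
(E_P−E_N)/(RT) = (76.9−119)×10³/(8.314×610) = -42100/5072 = -8.301.
k_N/k_P = (7.23×10^12/2.53×10^9)·exp(-8.301) = 2858 × 2.482×10^-4 = 0.709.
Since E_N > E_P, raising the temperature improves selectivity toward N.

0.709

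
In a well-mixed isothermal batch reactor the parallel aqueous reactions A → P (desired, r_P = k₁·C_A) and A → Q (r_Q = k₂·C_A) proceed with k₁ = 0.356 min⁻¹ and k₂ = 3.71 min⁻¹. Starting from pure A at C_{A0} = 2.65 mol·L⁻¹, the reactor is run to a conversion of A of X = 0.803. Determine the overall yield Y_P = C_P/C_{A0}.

0.0703

C_A = C_{A0}(1−X) = 0.5220 mol·L⁻¹.
Both paths are first order in A, so the instantaneous fraction to P is constant: dC_P/d(−C_A) = k₁/(k₁+k₂) = 0.08756.
C_P = 0.08756·(C_{A0}−C_A) = 0.08756×2.128 = 0.186 mol·L⁻¹.
Y_P = C_P/C_{A0} = 0.1863/2.65 = 0.0703.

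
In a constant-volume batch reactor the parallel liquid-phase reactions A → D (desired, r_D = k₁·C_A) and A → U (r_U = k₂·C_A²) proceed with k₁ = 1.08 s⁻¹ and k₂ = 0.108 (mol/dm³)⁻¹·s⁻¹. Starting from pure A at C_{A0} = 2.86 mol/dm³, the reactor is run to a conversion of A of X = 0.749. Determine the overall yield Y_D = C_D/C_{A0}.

0.637

C_A = C_{A0}(1−X) = 0.7179 mol/dm³.
Along a PFR/batch, dC_D/dC_A = −r_D/(r_D+r_U) = −k₁/(k₁+k₂·C_A).
Integrating from C_{A0} to C_A: C_D = (1.08/0.108)·ln[(1.08+0.108·2.86)/(1.08+0.108·0.718)] = 10.00·ln(1.389/1.158) = 1.822 mol/dm³.
Y_D = C_D/C_{A0} = 1.822/2.86 = 0.637.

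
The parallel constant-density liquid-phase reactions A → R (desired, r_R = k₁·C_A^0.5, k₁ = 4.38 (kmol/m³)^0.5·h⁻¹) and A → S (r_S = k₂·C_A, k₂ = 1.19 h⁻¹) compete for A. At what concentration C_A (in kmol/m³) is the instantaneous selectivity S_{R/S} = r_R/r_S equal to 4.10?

S_{R/S} = (k₁/k₂)·C_A^-0.5 ⇒ C_A = (S·k₂/k₁)^(-2).
= (4.10×1.19/4.38)^(-2) = (1.114)^(-2) = 0.806 kmol/m³.

0.806 kmol/m³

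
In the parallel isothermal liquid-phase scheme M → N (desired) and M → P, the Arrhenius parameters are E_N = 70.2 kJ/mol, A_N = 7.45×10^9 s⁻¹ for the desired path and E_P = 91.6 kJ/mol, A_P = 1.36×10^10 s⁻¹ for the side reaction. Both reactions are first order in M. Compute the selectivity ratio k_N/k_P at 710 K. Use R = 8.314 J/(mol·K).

20.6

With equal orders, S_{N/P} = k_N/k_P = (A_N/A_P)·exp[(E_P−E_N)/(RT)].
(E_P−E_N)/(RT) = (91.6−70.2)×10³/(8.314×710) = 21400/5903 = 3.625.
k_N/k_P = (7.45×10^9/1.36×10^10)·exp(3.625) = 0.5478 × 37.54 = 20.6.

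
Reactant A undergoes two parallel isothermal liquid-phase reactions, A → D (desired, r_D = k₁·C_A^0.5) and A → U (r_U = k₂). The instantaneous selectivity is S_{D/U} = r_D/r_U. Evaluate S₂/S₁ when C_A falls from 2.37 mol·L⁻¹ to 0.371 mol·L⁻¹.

S_{D/U} = (k₁/k₂)·C_A^0.5, so S₂/S₁ = (C_{A,2}/C_{A,1})^0.5.
= (0.371/2.37)^0.5 = (0.1565)^0.5 = 0.396.
Selectivity toward D falls as C_A falls — high-concentration operation is favoured.

0.396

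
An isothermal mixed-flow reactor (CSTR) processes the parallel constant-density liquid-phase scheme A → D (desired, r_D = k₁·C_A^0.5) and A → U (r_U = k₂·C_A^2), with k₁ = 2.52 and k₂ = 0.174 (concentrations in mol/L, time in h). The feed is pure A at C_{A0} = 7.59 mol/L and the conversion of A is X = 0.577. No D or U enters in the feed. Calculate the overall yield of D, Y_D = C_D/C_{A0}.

Exit C_A = C_{A0}(1−X) = 7.59×0.423 = 3.211 mol/L.
In a CSTR the entire volume is at exit conditions, so r_D = 2.52×3.211^0.5 = 4.515 and r_U = 0.174×3.211^2 = 1.794.
Fraction of consumed A going to D: r_D/(r_D+r_U) = 0.7157.
C_D = 0.7157·C_{A0}·X = 0.7157×7.59×0.577 = 3.13 mol/L; Y_D = C_D/C_{A0} = 0.413.

0.413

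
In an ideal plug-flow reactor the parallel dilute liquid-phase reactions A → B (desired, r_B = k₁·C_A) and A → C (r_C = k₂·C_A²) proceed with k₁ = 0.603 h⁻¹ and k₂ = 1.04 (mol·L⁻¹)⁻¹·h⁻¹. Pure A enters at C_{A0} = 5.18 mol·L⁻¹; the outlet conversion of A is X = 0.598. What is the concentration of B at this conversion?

C_A = C_{A0}(1−X) = 2.082 mol·L⁻¹.
Along a PFR/batch, dC_B/dC_A = −r_B/(r_B+r_C) = −k₁/(k₁+k₂·C_A).
Integrating from C_{A0} to C_A: C_B = (0.603/1.04)·ln[(0.603+1.04·5.18)/(0.603+1.04·2.08)] = 0.5798·ln(5.990/2.769) = 0.4475 mol·L⁻¹.

0.447 mol·L⁻¹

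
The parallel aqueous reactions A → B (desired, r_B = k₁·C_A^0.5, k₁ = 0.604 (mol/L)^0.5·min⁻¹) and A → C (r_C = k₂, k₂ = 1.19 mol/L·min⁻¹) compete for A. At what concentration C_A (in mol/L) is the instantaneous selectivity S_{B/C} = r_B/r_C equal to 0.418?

0.678 mol/L

S_{B/C} = (k₁/k₂)·C_A^0.5 ⇒ C_A = (S·k₂/k₁)^(2).
= (0.418×1.19/0.604)^(2) = (0.8235)^(2) = 0.678 mol/L.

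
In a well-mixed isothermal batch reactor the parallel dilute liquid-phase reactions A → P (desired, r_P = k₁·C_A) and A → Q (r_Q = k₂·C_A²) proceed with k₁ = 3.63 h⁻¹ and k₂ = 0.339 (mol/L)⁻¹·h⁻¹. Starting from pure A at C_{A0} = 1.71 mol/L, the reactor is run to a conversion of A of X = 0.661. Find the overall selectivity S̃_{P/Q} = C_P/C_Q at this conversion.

C_A = C_{A0}(1−X) = 0.5797 mol/L.
Along a PFR/batch, dC_P/dC_A = −r_P/(r_P+r_Q) = −k₁/(k₁+k₂·C_A).
Integrating from C_{A0} to C_A: C_P = (3.63/0.339)·ln[(3.63+0.339·1.71)/(3.63+0.339·0.580)] = 10.71·ln(4.210/3.827) = 1.022 mol/L.
C_Q = (C_{A0}−C_A)−C_P = 0.1084 mol/L; S̃_{P/Q} = 1.022/0.1084 = 9.43.

9.43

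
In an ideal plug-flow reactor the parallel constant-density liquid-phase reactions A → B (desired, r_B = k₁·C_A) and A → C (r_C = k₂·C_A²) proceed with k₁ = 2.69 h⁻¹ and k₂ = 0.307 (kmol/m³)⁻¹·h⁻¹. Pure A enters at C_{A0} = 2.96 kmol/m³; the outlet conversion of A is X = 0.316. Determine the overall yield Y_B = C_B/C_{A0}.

0.246

C_A = C_{A0}(1−X) = 2.025 kmol/m³.
Along a PFR/batch, dC_B/dC_A = −r_B/(r_B+r_C) = −k₁/(k₁+k₂·C_A).
Integrating from C_{A0} to C_A: C_B = (2.69/0.307)·ln[(2.69+0.307·2.96)/(2.69+0.307·2.02)] = 8.762·ln(3.599/3.312) = 0.7286 kmol/m³.
Y_B = C_B/C_{A0} = 0.7286/2.96 = 0.246.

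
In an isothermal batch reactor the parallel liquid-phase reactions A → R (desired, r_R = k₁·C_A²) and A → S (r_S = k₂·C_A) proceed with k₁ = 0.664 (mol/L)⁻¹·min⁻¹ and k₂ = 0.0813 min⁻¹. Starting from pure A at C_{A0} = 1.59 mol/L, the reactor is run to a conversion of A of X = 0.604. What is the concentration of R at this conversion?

0.860 mol/L

C_A = C_{A0}(1−X) = 0.6296 mol/L.
Along a PFR/batch, dC_S/dC_A = −r_S/(r_R+r_S) = −k₂/(k₂+k₁·C_A).
Integrating from C_{A0} to C_A: C_S = (0.0813/0.664)·ln[(0.0813+0.664·1.59)/(0.0813+0.664·0.630)] = 0.1224·ln(1.137/0.4994) = 0.1007 mol/L.
Then C_R = (C_{A0}−C_A) − C_S = 0.9604 − 0.1007 = 0.8596 mol/L.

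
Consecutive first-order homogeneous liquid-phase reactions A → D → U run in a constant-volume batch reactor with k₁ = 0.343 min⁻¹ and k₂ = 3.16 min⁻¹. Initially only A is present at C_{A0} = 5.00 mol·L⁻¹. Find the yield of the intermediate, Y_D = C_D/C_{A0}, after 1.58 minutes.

0.0700

The intermediate concentration in a first-order A→B→C sequence is C_D = k₁C_{A0}(e^(−k₁t) − e^(−k₂t))/(k₂−k₁).
e^(−k₁t) = e^(−0.343×1.58) = e^(−0.5419) = 0.5816; e^(−k₂t) = e^(−4.993) = 0.006787.
C_D = 0.343×5.00/(3.16−0.343) × (0.5816−0.006787) = 0.6088×0.5748 = 0.3500 mol·L⁻¹.
Y_D = C_D/C_{A0} = 0.3500/5.00 = 0.0700.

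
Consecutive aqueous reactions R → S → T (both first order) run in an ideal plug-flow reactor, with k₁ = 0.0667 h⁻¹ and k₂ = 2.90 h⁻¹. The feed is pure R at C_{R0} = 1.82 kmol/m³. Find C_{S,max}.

At the optimum, C_{S,max}/C_{R0} = (k₁/k₂)^[k₂/(k₂−k₁)].
= (0.0667/2.90)^(2.90/(2.90−0.0667)) = (0.02300)^(1.024) = 0.02105.
C_{S,max} = 0.02105×1.82 = 0.0383 kmol/m³.

0.0383 kmol/m³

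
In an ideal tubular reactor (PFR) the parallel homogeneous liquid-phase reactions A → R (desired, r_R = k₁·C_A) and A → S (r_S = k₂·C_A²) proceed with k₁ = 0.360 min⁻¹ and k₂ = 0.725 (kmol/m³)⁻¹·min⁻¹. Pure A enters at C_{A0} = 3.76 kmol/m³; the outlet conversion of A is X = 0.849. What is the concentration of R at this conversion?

C_A = C_{A0}(1−X) = 0.5678 kmol/m³.
Along a PFR/batch, dC_R/dC_A = −r_R/(r_R+r_S) = −k₁/(k₁+k₂·C_A).
Integrating from C_{A0} to C_A: C_R = (0.360/0.725)·ln[(0.360+0.725·3.76)/(0.360+0.725·0.568)] = 0.4966·ln(3.086/0.7716) = 0.6883 kmol/m³.

0.688 kmol/m³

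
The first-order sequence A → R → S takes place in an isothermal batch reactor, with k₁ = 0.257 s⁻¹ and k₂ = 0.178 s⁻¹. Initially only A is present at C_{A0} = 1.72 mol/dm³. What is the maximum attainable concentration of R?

0.752 mol/dm³

For a first-order series the maximum intermediate yield is C_{R,max}/C_{A0} = (k₁/k₂)^[k₂/(k₂−k₁)].
= (0.257/0.178)^(0.178/(0.178−0.257)) = (1.444)^(-2.253) = 0.4371.
C_{R,max} = 0.4371×1.72 = 0.752 mol/dm³.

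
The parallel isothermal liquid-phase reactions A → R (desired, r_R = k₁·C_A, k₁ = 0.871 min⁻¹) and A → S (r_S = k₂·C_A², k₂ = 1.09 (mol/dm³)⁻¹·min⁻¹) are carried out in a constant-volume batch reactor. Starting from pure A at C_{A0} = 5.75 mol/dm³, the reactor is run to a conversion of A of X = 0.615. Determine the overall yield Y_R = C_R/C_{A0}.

C_A = C_{A0}(1−X) = 2.214 mol/dm³.
Along a PFR/batch, dC_R/dC_A = −r_R/(r_R+r_S) = −k₁/(k₁+k₂·C_A).
Integrating from C_{A0} to C_A: C_R = (0.871/1.09)·ln[(0.871+1.09·5.75)/(0.871+1.09·2.21)] = 0.7991·ln(7.139/3.284) = 0.6204 mol/dm³.
Y_R = C_R/C_{A0} = 0.6204/5.75 = 0.108.

0.108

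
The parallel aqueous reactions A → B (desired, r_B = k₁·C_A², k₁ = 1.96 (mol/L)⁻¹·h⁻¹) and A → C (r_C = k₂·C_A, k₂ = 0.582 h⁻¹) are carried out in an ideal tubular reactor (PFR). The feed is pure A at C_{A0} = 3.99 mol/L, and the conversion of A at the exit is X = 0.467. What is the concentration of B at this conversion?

C_A = C_{A0}(1−X) = 2.127 mol/L.
Along a PFR/batch, dC_C/dC_A = −r_C/(r_B+r_C) = −k₂/(k₂+k₁·C_A).
Integrating from C_{A0} to C_A: C_C = (0.582/1.96)·ln[(0.582+1.96·3.99)/(0.582+1.96·2.13)] = 0.2969·ln(8.402/4.750) = 0.1693 mol/L.
Then C_B = (C_{A0}−C_A) − C_C = 1.863 − 0.1693 = 1.694 mol/L.

1.69 mol/L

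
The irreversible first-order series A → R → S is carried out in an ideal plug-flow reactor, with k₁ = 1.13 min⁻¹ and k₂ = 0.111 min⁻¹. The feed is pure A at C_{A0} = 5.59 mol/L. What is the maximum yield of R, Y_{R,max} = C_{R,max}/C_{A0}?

0.777

Evaluating C_R at τ_opt = ln(k₂/k₁)/(k₂−k₁) gives C_{R,max}/C_{A0} = (k₁/k₂)^[k₂/(k₂−k₁)].
= (1.13/0.111)^(0.111/(0.111−1.13)) = (10.18)^(-0.1089) = 0.7766.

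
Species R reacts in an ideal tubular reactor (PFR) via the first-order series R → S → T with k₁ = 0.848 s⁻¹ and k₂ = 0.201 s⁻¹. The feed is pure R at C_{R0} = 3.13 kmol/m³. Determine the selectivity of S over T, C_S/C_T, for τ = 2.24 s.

For first-order series with pure R initially, C_S(τ) = k₁C_{R0}/(k₂−k₁)·(e^(−k₁τ) − e^(−k₂τ)).
e^(−k₁τ) = e^(−0.848×2.24) = e^(−1.900) = 0.1496; e^(−k₂τ) = e^(−0.4502) = 0.6375.
C_S = 0.848×3.13/(0.201−0.848) × (0.1496−0.6375) = (-4.102)×(-0.4878) = 2.001 kmol/m³.
C_R = C_{R0}e^(−k₁τ) = 0.4684 kmol/m³, so C_T = C_{R0}−C_R−C_S = 0.6603 kmol/m³; C_S/C_T = 3.03.

3.03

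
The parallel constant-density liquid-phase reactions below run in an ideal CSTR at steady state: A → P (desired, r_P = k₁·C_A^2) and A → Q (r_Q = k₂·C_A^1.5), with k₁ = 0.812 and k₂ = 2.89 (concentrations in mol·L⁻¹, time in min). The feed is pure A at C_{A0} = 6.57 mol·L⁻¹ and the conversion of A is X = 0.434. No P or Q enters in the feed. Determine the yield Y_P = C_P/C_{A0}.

0.153

Exit C_A = C_{A0}(1−X) = 6.57×0.566 = 3.719 mol·L⁻¹.
In a CSTR the entire volume is at exit conditions, so r_P = 0.812×3.719^2 = 11.23 and r_Q = 2.89×3.719^1.5 = 20.72.
Fraction of consumed A going to P: r_P/(r_P+r_Q) = 0.3514.
C_P = 0.3514·C_{A0}·X = 0.3514×6.57×0.434 = 1.00 mol·L⁻¹; Y_P = C_P/C_{A0} = 0.153.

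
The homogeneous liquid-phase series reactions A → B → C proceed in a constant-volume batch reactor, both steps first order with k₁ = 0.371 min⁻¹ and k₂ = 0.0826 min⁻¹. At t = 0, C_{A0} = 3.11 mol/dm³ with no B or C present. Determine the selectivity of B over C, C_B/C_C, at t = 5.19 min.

3.19

The intermediate concentration in a first-order A→B→C sequence is C_B = k₁C_{A0}(e^(−k₁t) − e^(−k₂t))/(k₂−k₁).
e^(−k₁t) = e^(−0.371×5.19) = e^(−1.925) = 0.1458; e^(−k₂t) = e^(−0.4287) = 0.6514.
C_B = 0.371×3.11/(0.0826−0.371) × (0.1458−0.6514) = (-4.001)×(-0.5056) = 2.023 mol/dm³.
C_A = C_{A0}e^(−k₁t) = 0.4535 mol/dm³, so C_C = C_{A0}−C_A−C_B = 0.6340 mol/dm³; C_B/C_C = 3.19.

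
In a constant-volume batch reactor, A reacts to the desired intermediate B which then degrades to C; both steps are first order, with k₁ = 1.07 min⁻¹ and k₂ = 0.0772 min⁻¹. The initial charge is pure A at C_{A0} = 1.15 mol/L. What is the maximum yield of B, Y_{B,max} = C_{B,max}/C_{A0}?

0.815

For a first-order series the maximum intermediate yield is C_{B,max}/C_{A0} = (k₁/k₂)^[k₂/(k₂−k₁)].
= (1.07/0.0772)^(0.0772/(0.0772−1.07)) = (13.86)^(-0.07776) = 0.8151.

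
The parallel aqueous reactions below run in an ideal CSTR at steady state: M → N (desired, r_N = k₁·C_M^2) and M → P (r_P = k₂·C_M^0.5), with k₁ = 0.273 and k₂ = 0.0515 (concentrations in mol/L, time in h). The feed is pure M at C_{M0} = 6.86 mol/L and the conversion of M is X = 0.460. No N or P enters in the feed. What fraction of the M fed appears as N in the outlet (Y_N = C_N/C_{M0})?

0.448

Exit C_M = C_{M0}(1−X) = 6.86×0.540 = 3.704 mol/L.
In a CSTR the entire volume is at exit conditions, so r_N = 0.273×3.704^2 = 3.746 and r_P = 0.0515×3.704^0.5 = 0.09912.
Fraction of consumed M going to N: r_N/(r_N+r_P) = 0.9742.
C_N = 0.9742·C_{M0}·X = 0.9742×6.86×0.460 = 3.07 mol/L; Y_N = C_N/C_{M0} = 0.448.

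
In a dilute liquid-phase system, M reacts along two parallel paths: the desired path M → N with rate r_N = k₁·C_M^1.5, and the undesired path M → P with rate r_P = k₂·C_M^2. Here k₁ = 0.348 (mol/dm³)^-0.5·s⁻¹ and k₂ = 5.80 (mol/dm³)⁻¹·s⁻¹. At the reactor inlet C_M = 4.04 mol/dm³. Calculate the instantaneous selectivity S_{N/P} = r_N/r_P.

S_{N/P} = r_N/r_P = (k₁·C_M^1.5)/(k₂·C_M^2) = (k₁/k₂)·C_M^-0.5.
= (0.348×4.040^1.5) / (5.80×4.040^2) = 2.826/94.67 = 0.0299.

0.0299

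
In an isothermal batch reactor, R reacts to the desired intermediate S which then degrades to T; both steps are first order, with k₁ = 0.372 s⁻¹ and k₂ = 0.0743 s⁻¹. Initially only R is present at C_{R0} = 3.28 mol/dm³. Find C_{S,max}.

At the optimum, C_{S,max}/C_{R0} = (k₁/k₂)^[k₂/(k₂−k₁)].
= (0.372/0.0743)^(0.0743/(0.0743−0.372)) = (5.007)^(-0.2496) = 0.6690.
C_{S,max} = 0.6690×3.28 = 2.19 mol/dm³.

2.19 mol/dm³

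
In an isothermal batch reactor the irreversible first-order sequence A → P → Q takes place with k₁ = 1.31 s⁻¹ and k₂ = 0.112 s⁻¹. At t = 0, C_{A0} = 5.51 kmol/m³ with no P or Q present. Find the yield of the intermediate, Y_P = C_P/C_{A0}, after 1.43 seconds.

0.764

For first-order series with pure A initially, C_P(t) = k₁C_{A0}/(k₂−k₁)·(e^(−k₁t) − e^(−k₂t)).
e^(−k₁t) = e^(−1.31×1.43) = e^(−1.873) = 0.1536; e^(−k₂t) = e^(−0.1602) = 0.8520.
C_P = 1.31×5.51/(0.112−1.31) × (0.1536−0.8520) = (-6.025)×(-0.6984) = 4.208 kmol/m³.
Y_P = C_P/C_{A0} = 4.208/5.51 = 0.764.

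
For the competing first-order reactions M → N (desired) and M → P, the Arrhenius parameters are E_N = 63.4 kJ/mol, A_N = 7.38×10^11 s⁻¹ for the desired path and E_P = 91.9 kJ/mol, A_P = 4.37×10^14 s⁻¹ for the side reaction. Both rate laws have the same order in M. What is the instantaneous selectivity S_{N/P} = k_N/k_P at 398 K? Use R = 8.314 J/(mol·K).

k_N/k_P = (A_N/A_P)·exp[−(E_N−E_P)/(RT)] = (A_N/A_P)·exp[(E_P−E_N)/(RT)].
(E_P−E_N)/(RT) = (91.9−63.4)×10³/(8.314×398) = 28500/3309 = 8.613.
k_N/k_P = (7.38×10^11/4.37×10^14)·exp(8.613) = 0.001689 × 5502 = 9.29.

9.29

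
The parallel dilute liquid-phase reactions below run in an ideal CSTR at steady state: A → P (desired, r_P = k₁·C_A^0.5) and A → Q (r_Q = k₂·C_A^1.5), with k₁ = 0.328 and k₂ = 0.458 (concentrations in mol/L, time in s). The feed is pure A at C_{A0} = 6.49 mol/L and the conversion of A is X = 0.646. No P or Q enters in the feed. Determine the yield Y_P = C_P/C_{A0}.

Exit C_A = C_{A0}(1−X) = 6.49×0.354 = 2.297 mol/L.
A CSTR operates uniformly at the exit composition, giving r_P = 0.4972 and r_Q = 1.595 (each k·C_A^n at C_A = 2.297).
Fraction of consumed A going to P: r_P/(r_P+r_Q) = 0.2376.
C_P = 0.2376·C_{A0}·X = 0.2376×6.49×0.646 = 0.996 mol/L; Y_P = C_P/C_{A0} = 0.154.

0.154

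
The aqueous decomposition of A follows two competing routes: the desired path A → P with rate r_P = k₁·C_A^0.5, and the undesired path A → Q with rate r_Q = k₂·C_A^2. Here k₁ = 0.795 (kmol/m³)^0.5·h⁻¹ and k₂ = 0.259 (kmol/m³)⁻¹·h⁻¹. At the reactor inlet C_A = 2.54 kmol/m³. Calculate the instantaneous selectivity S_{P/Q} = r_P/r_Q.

S_{P/Q} = r_P/r_Q = (k₁·C_A^0.5)/(k₂·C_A^2) = (k₁/k₂)·C_A^-1.5.
= (0.795×2.540^0.5) / (0.259×2.540^2) = 1.267/1.671 = 0.758.

0.758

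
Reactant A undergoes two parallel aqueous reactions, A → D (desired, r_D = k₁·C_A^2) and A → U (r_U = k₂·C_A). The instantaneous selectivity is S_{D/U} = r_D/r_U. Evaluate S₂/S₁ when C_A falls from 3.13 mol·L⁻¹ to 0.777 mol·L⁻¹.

0.248

S_{D/U} = (k₁/k₂)·C_A, so S₂/S₁ = (C_{A,2}/C_{A,1}).
= 0.777/3.13 = 0.248.
Selectivity toward D falls as C_A falls — high-concentration operation is favoured.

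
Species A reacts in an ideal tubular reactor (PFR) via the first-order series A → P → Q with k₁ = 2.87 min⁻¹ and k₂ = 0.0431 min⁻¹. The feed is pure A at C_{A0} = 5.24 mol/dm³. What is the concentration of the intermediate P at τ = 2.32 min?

Solving the coupled first-order balances gives C_P(τ) = [k₁/(k₂−k₁)]·C_{A0}·(e^(−k₁τ) − e^(−k₂τ)).
e^(−k₁τ) = e^(−2.87×2.32) = e^(−6.658) = 0.001283; e^(−k₂τ) = e^(−0.09999) = 0.9048.
C_P = 2.87×5.24/(0.0431−2.87) × (0.001283−0.9048) = (-5.320)×(-0.9036) = 4.807 mol/dm³.

4.81 mol/dm³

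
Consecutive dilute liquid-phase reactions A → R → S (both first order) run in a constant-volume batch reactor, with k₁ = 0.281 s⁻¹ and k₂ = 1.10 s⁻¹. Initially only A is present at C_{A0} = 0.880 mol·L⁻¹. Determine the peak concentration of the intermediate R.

0.141 mol·L⁻¹

For a first-order series the maximum intermediate yield is C_{R,max}/C_{A0} = (k₁/k₂)^[k₂/(k₂−k₁)].
= (0.281/1.10)^(1.10/(1.10−0.281)) = (0.2555)^(1.343) = 0.1599.
C_{R,max} = 0.1599×0.880 = 0.141 mol·L⁻¹.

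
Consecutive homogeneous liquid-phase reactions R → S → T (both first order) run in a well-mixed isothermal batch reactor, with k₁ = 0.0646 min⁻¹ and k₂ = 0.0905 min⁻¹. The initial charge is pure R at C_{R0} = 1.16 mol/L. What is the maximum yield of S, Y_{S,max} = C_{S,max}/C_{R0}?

0.308

For a first-order series the maximum intermediate yield is C_{S,max}/C_{R0} = (k₁/k₂)^[k₂/(k₂−k₁)].
= (0.0646/0.0905)^(0.0905/(0.0905−0.0646)) = (0.7138)^(3.494) = 0.3079.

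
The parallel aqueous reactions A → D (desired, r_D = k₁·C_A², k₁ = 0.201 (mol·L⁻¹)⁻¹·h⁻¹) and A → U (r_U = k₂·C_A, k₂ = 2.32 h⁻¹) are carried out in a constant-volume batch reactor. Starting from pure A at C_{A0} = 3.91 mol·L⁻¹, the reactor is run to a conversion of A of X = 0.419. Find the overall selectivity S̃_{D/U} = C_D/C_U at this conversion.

C_A = C_{A0}(1−X) = 2.272 mol·L⁻¹.
Along a PFR/batch, dC_U/dC_A = −r_U/(r_D+r_U) = −k₂/(k₂+k₁·C_A).
Integrating from C_{A0} to C_A: C_U = (2.32/0.201)·ln[(2.32+0.201·3.91)/(2.32+0.201·2.27)] = 11.54·ln(3.106/2.777) = 1.294 mol·L⁻¹.
Then C_D = (C_{A0}−C_A) − C_U = 1.638 − 1.294 = 0.3447 mol·L⁻¹.
S̃_{D/U} = C_D/C_U = 0.3447/1.294 = 0.266.

0.266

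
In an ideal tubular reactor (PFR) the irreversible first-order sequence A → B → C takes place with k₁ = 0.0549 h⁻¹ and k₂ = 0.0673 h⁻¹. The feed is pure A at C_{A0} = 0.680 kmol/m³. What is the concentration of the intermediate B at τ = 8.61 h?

For first-order series with pure A initially, C_B(τ) = k₁C_{A0}/(k₂−k₁)·(e^(−k₁τ) − e^(−k₂τ)).
e^(−k₁τ) = e^(−0.0549×8.61) = e^(−0.4727) = 0.6233; e^(−k₂τ) = e^(−0.5795) = 0.5602.
C_B = 0.0549×0.680/(0.0673−0.0549) × (0.6233−0.5602) = 3.011×0.06312 = 0.1900 kmol/m³.

0.190 kmol/m³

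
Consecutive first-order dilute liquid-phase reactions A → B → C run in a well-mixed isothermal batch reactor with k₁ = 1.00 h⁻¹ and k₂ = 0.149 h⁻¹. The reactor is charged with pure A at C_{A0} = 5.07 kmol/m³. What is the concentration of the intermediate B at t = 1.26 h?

3.25 kmol/m³

For first-order series with pure A initially, C_B(t) = k₁C_{A0}/(k₂−k₁)·(e^(−k₁t) − e^(−k₂t)).
e^(−k₁t) = e^(−1.00×1.26) = e^(−1.260) = 0.2837; e^(−k₂t) = e^(−0.1877) = 0.8288.
C_B = 1.00×5.07/(0.149−1.00) × (0.2837−0.8288) = (-5.958)×(-0.5452) = 3.248 kmol/m³.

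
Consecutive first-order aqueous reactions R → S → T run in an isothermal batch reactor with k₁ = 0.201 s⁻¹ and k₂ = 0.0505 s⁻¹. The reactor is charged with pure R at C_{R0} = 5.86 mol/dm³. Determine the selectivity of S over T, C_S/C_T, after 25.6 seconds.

0.565

Solving the coupled first-order balances gives C_S(t) = [k₁/(k₂−k₁)]·C_{R0}·(e^(−k₁t) − e^(−k₂t)).
e^(−k₁t) = e^(−0.201×25.6) = e^(−5.146) = 0.005825; e^(−k₂t) = e^(−1.293) = 0.2745.
C_S = 0.201×5.86/(0.0505−0.201) × (0.005825−0.2745) = (-7.826)×(-0.2687) = 2.103 mol/dm³.
C_R = C_{R0}e^(−k₁t) = 0.03413 mol/dm³, so C_T = C_{R0}−C_R−C_S = 3.723 mol/dm³; C_S/C_T = 0.565.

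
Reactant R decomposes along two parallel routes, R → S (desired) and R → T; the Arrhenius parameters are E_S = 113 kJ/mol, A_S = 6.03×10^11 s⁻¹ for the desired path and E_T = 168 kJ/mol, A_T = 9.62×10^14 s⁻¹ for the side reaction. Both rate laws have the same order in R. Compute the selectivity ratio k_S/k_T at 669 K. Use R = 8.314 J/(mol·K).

12.3

Since both paths have the same order in R, the concentration cancels and S_{S/T} = k_S/k_T = (A_S/A_T)·exp[(E_T−E_S)/(RT)].
(E_T−E_S)/(RT) = (168−113)×10³/(8.314×669) = 55000/5562 = 9.888.
k_S/k_T = (6.03×10^11/9.62×10^14)·exp(9.888) = 6.268×10^-4 × 19701 = 12.3.
Since E_S < E_T, lowering the temperature improves selectivity toward S.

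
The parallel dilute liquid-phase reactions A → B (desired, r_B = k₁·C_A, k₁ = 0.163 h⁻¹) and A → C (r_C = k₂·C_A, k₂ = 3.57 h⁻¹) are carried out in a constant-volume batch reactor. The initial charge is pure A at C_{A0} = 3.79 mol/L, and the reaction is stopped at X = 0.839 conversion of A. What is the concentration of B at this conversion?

0.139 mol/L

C_A = C_{A0}(1−X) = 0.6102 mol/L.
Both paths are first order in A, so the instantaneous fraction to B is constant: dC_B/d(−C_A) = k₁/(k₁+k₂) = 0.04366.
C_B = 0.04366·(C_{A0}−C_A) = 0.04366×3.180 = 0.139 mol/L.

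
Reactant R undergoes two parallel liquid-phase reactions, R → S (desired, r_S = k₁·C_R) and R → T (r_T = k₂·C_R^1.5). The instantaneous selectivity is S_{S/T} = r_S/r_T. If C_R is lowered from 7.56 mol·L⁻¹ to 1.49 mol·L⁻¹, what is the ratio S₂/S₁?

2.25

S_{S/T} = (k₁/k₂)·C_R^-0.5, so S₂/S₁ = (C_{R,2}/C_{R,1})^-0.5.
= (1.49/7.56)^(-0.5) = (0.1971)^(-0.5) = 2.25.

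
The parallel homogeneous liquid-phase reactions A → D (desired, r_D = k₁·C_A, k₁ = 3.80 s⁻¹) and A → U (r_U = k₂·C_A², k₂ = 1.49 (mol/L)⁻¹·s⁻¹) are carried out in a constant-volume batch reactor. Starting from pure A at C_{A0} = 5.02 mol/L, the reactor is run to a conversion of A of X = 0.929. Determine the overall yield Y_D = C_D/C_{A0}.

0.486

C_A = C_{A0}(1−X) = 0.3564 mol/L.
Along a PFR/batch, dC_D/dC_A = −r_D/(r_D+r_U) = −k₁/(k₁+k₂·C_A).
Integrating from C_{A0} to C_A: C_D = (3.80/1.49)·ln[(3.80+1.49·5.02)/(3.80+1.49·0.356)] = 2.550·ln(11.28/4.331) = 2.441 mol/L.
Y_D = C_D/C_{A0} = 2.441/5.02 = 0.486.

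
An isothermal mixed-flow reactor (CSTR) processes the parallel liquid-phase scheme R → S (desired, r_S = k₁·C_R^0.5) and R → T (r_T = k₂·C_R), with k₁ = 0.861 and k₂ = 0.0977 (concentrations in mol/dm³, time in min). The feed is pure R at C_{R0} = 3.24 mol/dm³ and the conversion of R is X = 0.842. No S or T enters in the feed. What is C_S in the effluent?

2.52 mol/dm³

Exit C_R = C_{R0}(1−X) = 3.24×0.158 = 0.5119 mol/dm³.
A CSTR operates uniformly at the exit composition, giving r_S = 0.6160 and r_T = 0.05001 (each k·C_R^n at C_R = 0.5119).
Fraction of consumed R going to S: r_S/(r_S+r_T) = 0.9249.
C_S = 0.9249·C_{R0}·X = 0.9249×3.24×0.842 = 2.52 mol/dm³.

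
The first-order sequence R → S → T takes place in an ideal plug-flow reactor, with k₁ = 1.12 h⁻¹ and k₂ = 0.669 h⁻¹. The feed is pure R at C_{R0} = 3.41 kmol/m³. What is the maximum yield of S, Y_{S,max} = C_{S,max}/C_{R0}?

For a first-order series the maximum intermediate yield is C_{S,max}/C_{R0} = (k₁/k₂)^[k₂/(k₂−k₁)].
= (1.12/0.669)^(0.669/(0.669−1.12)) = (1.674)^(-1.483) = 0.4656.

0.466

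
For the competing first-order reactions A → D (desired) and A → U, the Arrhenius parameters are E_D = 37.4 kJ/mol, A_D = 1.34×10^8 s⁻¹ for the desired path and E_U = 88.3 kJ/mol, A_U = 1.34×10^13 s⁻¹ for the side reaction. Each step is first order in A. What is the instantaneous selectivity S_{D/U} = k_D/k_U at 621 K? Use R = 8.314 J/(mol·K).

k_D/k_U = (A_D/A_U)·exp[−(E_D−E_U)/(RT)] = (A_D/A_U)·exp[(E_U−E_D)/(RT)].
(E_U−E_D)/(RT) = (88.3−37.4)×10³/(8.314×621) = 50900/5163 = 9.859.
k_D/k_U = (1.34×10^8/1.34×10^13)·exp(9.859) = 1.000×10^-5 × 19122 = 0.191.

0.191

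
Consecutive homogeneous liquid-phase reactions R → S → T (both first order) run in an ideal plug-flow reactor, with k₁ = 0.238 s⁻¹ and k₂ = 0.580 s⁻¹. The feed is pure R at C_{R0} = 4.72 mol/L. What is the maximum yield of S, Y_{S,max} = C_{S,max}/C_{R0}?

0.221

For a first-order series the maximum intermediate yield is C_{S,max}/C_{R0} = (k₁/k₂)^[k₂/(k₂−k₁)].
= (0.238/0.580)^(0.580/(0.580−0.238)) = (0.4103)^(1.696) = 0.2208.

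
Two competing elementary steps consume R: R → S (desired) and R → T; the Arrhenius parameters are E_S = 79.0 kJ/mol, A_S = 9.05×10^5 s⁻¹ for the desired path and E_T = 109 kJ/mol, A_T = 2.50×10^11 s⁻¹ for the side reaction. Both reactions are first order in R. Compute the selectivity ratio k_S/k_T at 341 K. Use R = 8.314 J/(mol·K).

0.143

k_S/k_T = (A_S/A_T)·exp[−(E_S−E_T)/(RT)] = (A_S/A_T)·exp[(E_T−E_S)/(RT)].
(E_T−E_S)/(RT) = (109−79.0)×10³/(8.314×341) = 30000/2835 = 10.58.
k_S/k_T = (9.05×10^5/2.50×10^11)·exp(10.58) = 3.620×10^-6 × 39408 = 0.143.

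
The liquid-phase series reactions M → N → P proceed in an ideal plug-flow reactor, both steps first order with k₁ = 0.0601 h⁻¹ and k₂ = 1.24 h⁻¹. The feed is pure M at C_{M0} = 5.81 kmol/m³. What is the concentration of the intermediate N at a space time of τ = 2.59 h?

The intermediate concentration in a first-order A→B→C sequence is C_N = k₁C_{M0}(e^(−k₁τ) − e^(−k₂τ))/(k₂−k₁).
e^(−k₁τ) = e^(−0.0601×2.59) = e^(−0.1557) = 0.8559; e^(−k₂τ) = e^(−3.212) = 0.04029.
C_N = 0.0601×5.81/(1.24−0.0601) × (0.8559−0.04029) = 0.2959×0.8156 = 0.2414 kmol/m³.

0.241 kmol/m³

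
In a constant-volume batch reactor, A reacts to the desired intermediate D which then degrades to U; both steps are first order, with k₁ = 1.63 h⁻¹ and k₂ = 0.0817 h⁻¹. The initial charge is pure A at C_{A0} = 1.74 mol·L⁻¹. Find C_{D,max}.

Evaluating C_D at t_opt = ln(k₂/k₁)/(k₂−k₁) gives C_{D,max}/C_{A0} = (k₁/k₂)^[k₂/(k₂−k₁)].
= (1.63/0.0817)^(0.0817/(0.0817−1.63)) = (19.95)^(-0.05277) = 0.8539.
C_{D,max} = 0.8539×1.74 = 1.49 mol·L⁻¹.

1.49 mol·L⁻¹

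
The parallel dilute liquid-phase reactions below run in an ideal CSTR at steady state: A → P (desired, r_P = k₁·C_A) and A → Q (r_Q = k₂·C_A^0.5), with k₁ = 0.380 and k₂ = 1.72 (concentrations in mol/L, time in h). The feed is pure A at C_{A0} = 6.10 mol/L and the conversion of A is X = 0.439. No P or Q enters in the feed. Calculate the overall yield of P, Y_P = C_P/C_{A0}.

0.127

Exit C_A = C_{A0}(1−X) = 6.10×0.561 = 3.422 mol/L.
Rates in a CSTR are evaluated at the outlet concentration: r_P = 0.380×3.422 = 1.300, r_Q = 1.72×3.422^0.5 = 3.182.
Fraction of consumed A going to P: r_P/(r_P+r_Q) = 0.2901.
C_P = 0.2901·C_{A0}·X = 0.2901×6.10×0.439 = 0.777 mol/L; Y_P = C_P/C_{A0} = 0.127.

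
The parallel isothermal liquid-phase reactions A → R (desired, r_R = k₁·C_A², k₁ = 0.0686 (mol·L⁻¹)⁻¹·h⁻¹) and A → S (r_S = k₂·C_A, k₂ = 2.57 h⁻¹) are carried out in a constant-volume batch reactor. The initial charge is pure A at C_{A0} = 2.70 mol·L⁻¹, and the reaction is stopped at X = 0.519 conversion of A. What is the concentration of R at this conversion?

C_A = C_{A0}(1−X) = 1.299 mol·L⁻¹.
Along a PFR/batch, dC_S/dC_A = −r_S/(r_R+r_S) = −k₂/(k₂+k₁·C_A).
Integrating from C_{A0} to C_A: C_S = (2.57/0.0686)·ln[(2.57+0.0686·2.70)/(2.57+0.0686·1.30)] = 37.46·ln(2.755/2.659) = 1.330 mol·L⁻¹.
Then C_R = (C_{A0}−C_A) − C_S = 1.401 − 1.330 = 0.07086 mol·L⁻¹.

0.0709 mol·L⁻¹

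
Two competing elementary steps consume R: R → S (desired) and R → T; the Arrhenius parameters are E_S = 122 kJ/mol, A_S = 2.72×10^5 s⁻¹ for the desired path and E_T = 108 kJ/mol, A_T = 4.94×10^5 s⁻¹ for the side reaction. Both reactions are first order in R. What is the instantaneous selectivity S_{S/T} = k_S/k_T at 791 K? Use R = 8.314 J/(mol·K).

0.0655

With equal orders, S_{S/T} = k_S/k_T = (A_S/A_T)·exp[(E_T−E_S)/(RT)].
(E_T−E_S)/(RT) = (108−122)×10³/(8.314×791) = -14000/6576 = -2.129.
k_S/k_T = (2.72×10^5/4.94×10^5)·exp(-2.129) = 0.5506 × 0.1190 = 0.0655.
Since E_S > E_T, raising the temperature improves selectivity toward S.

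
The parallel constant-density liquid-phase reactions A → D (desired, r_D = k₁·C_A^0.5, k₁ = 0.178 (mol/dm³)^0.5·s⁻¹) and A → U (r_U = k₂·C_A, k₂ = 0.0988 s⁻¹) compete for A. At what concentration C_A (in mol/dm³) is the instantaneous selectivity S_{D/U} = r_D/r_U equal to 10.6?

0.0289 mol/dm³

S_{D/U} = (k₁/k₂)·C_A^-0.5 ⇒ C_A = (S·k₂/k₁)^(-2).
= (10.6×0.0988/0.178)^(-2) = (5.884)^(-2) = 0.0289 mol/dm³.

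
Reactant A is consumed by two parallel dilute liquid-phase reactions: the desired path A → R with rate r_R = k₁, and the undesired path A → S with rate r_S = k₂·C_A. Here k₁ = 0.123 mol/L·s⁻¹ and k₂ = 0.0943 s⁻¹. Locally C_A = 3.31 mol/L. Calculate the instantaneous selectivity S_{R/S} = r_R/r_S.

S_{R/S} = r_R/r_S = (k₁)/(k₂·C_A) = (k₁/k₂)·C_A⁻¹.
= (0.123) / (0.0943×3.310) = 0.1230/0.3121 = 0.394.

0.394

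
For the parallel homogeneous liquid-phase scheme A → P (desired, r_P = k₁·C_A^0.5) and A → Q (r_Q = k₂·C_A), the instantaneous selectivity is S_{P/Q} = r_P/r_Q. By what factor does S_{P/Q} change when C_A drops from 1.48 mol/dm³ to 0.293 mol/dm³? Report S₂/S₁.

2.25

S_{P/Q} = (k₁/k₂)·C_A^-0.5, so S₂/S₁ = (C_{A,2}/C_{A,1})^-0.5.
= (0.293/1.48)^(-0.5) = (0.1980)^(-0.5) = 2.25.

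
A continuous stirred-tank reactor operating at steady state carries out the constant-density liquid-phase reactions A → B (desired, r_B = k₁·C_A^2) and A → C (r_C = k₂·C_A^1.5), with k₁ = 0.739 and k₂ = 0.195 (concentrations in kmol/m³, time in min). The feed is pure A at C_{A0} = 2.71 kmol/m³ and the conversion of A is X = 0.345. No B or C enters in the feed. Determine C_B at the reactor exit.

0.780 kmol/m³

Exit C_A = C_{A0}(1−X) = 2.71×0.655 = 1.775 kmol/m³.
A CSTR operates uniformly at the exit composition, giving r_B = 2.328 and r_C = 0.4612 (each k·C_A^n at C_A = 1.775).
Fraction of consumed A going to B: r_B/(r_B+r_C) = 0.8347.
C_B = 0.8347·C_{A0}·X = 0.8347×2.71×0.345 = 0.780 kmol/m³.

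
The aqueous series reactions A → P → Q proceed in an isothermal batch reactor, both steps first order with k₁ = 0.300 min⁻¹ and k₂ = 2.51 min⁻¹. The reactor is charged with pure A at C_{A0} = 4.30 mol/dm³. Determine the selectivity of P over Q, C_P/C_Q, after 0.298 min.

2.34

The intermediate concentration in a first-order A→B→C sequence is C_P = k₁C_{A0}(e^(−k₁t) − e^(−k₂t))/(k₂−k₁).
e^(−k₁t) = e^(−0.300×0.298) = e^(−0.08940) = 0.9145; e^(−k₂t) = e^(−0.7480) = 0.4733.
C_P = 0.300×4.30/(2.51−0.300) × (0.9145−0.4733) = 0.5837×0.4412 = 0.2575 mol/dm³.
C_A = C_{A0}e^(−k₁t) = 3.932 mol/dm³, so C_Q = C_{A0}−C_A−C_P = 0.1102 mol/dm³; C_P/C_Q = 2.34.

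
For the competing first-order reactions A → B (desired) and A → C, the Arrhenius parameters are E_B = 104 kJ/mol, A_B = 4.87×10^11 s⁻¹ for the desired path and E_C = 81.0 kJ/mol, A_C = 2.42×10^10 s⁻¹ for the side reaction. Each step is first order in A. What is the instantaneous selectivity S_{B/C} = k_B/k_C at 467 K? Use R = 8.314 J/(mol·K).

With equal orders, S_{B/C} = k_B/k_C = (A_B/A_C)·exp[(E_C−E_B)/(RT)].
(E_C−E_B)/(RT) = (81.0−104)×10³/(8.314×467) = -23000/3883 = -5.924.
k_B/k_C = (4.87×10^11/2.42×10^10)·exp(-5.924) = 20.12 × 0.002675 = 0.0538.

0.0538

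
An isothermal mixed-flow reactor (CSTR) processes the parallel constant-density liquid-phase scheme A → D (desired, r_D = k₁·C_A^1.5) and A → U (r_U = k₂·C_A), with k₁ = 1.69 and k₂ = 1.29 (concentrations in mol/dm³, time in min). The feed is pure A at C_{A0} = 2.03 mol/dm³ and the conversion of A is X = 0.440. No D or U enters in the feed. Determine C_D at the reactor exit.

0.521 mol/dm³

Exit C_A = C_{A0}(1−X) = 2.03×0.560 = 1.137 mol/dm³.
In a CSTR the entire volume is at exit conditions, so r_D = 1.69×1.137^1.5 = 2.048 and r_U = 1.29×1.137 = 1.466.
Fraction of consumed A going to D: r_D/(r_D+r_U) = 0.5828.
C_D = 0.5828·C_{A0}·X = 0.5828×2.03×0.440 = 0.521 mol/dm³.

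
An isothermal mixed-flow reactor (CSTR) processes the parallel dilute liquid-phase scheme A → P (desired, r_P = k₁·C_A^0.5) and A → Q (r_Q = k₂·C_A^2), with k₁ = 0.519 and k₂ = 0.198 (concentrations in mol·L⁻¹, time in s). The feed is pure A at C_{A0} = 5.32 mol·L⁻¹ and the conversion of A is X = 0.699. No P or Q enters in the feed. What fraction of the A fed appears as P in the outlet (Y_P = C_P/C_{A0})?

0.394

Exit C_A = C_{A0}(1−X) = 5.32×0.301 = 1.601 mol·L⁻¹.
In a CSTR the entire volume is at exit conditions, so r_P = 0.519×1.601^0.5 = 0.6568 and r_Q = 0.198×1.601^2 = 0.5077.
Fraction of consumed A going to P: r_P/(r_P+r_Q) = 0.5640.
C_P = 0.5640·C_{A0}·X = 0.5640×5.32×0.699 = 2.10 mol·L⁻¹; Y_P = C_P/C_{A0} = 0.394.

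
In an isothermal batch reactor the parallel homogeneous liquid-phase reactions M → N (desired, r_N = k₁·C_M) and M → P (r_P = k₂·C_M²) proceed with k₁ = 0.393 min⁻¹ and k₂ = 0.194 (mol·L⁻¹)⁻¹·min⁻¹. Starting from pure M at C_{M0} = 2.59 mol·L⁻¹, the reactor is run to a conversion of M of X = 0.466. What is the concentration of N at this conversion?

0.614 mol·L⁻¹

C_M = C_{M0}(1−X) = 1.383 mol·L⁻¹.
Along a PFR/batch, dC_N/dC_M = −r_N/(r_N+r_P) = −k₁/(k₁+k₂·C_M).
Integrating from C_{M0} to C_M: C_N = (0.393/0.194)·ln[(0.393+0.194·2.59)/(0.393+0.194·1.38)] = 2.026·ln(0.8955/0.6613) = 0.6140 mol·L⁻¹.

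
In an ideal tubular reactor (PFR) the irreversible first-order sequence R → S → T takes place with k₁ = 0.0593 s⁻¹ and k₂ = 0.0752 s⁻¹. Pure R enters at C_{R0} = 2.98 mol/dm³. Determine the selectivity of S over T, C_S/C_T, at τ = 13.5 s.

For first-order series with pure R initially, C_S(τ) = k₁C_{R0}/(k₂−k₁)·(e^(−k₁τ) − e^(−k₂τ)).
e^(−k₁τ) = e^(−0.0593×13.5) = e^(−0.8005) = 0.4491; e^(−k₂τ) = e^(−1.015) = 0.3623.
C_S = 0.0593×2.98/(0.0752−0.0593) × (0.4491−0.3623) = 11.11×0.08675 = 0.9642 mol/dm³.
C_R = C_{R0}e^(−k₁τ) = 1.338 mol/dm³, so C_T = C_{R0}−C_R−C_S = 0.6776 mol/dm³; C_S/C_T = 1.42.

1.42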